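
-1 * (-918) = 918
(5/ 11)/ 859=5/ 9449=0.00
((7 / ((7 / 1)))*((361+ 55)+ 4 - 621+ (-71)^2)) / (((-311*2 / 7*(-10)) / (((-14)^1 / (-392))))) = 121 / 622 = 0.19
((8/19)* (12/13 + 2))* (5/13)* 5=400/169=2.37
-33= -33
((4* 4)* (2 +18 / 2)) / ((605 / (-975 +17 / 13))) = -202528 / 715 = -283.26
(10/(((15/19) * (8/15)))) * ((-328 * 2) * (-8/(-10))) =-12464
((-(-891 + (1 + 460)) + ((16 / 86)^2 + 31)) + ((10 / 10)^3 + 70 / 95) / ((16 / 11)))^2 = 67504821005976201 / 315951913216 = 213655.36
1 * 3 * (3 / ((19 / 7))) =63 / 19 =3.32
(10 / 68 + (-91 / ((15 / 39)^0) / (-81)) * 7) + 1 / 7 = 157195 / 19278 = 8.15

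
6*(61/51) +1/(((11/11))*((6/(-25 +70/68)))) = 649/204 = 3.18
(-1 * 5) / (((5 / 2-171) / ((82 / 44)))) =0.06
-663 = -663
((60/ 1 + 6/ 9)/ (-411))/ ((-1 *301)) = 26/ 53019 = 0.00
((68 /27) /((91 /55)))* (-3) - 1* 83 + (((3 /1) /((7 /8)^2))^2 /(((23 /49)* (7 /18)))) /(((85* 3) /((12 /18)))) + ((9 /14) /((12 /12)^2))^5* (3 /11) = -118157914212379 /1353210899040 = -87.32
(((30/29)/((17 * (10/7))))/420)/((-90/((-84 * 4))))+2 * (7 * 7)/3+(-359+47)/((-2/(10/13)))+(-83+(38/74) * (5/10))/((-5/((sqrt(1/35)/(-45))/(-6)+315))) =2041 * sqrt(35)/1165500+14680789211/2736150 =5365.50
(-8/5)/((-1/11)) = 88/5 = 17.60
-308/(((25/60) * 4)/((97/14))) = -6402/5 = -1280.40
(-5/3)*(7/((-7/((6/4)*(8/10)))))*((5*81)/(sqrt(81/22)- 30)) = -59400/2191- 810*sqrt(22)/2191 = -28.84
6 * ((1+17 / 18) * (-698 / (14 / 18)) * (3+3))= -62820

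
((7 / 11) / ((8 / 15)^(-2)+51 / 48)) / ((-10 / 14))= -3136 / 16115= -0.19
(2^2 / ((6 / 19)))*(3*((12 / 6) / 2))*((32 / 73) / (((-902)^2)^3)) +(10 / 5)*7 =8600231606514585441 / 614302257608184673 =14.00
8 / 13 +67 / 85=1551 / 1105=1.40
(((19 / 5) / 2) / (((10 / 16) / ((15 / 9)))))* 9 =228 / 5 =45.60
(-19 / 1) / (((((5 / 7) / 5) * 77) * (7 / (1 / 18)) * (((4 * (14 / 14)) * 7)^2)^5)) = -19 / 410528718639857664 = -0.00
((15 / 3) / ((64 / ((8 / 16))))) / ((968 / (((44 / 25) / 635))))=1 / 8940800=0.00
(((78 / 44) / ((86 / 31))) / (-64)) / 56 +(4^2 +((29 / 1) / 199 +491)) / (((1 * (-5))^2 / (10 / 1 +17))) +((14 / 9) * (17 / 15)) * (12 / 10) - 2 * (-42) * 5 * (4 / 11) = 42661700828317 / 60723210240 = 702.56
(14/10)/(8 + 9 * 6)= 7/310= 0.02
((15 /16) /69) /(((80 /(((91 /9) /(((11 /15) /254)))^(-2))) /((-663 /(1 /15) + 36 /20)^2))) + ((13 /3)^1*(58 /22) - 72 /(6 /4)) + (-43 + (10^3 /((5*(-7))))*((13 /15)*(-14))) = 361020672993451139 /1351670199880000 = 267.09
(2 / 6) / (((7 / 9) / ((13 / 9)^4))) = 28561 / 15309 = 1.87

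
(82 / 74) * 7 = 287 / 37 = 7.76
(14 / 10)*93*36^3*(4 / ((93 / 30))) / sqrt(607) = 318143.05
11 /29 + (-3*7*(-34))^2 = 14784095 /29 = 509796.38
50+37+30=117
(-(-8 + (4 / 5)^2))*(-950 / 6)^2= 1660600 / 9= 184511.11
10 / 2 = 5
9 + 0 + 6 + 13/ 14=223/ 14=15.93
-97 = -97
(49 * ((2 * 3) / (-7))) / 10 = -21 / 5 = -4.20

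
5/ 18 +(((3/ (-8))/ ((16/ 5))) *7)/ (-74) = 24625/ 85248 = 0.29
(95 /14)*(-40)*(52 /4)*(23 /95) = -5980 /7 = -854.29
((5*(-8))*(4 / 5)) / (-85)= 32 / 85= 0.38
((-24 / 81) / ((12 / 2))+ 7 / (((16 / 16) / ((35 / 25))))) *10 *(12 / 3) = 31592 / 81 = 390.02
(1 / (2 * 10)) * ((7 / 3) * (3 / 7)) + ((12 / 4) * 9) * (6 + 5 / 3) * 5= 20701 / 20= 1035.05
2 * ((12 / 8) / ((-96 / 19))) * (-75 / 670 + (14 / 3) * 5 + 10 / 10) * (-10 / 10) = 185003 / 12864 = 14.38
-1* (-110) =110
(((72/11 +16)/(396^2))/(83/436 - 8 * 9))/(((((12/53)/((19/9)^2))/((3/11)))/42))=-452552849/1002510015903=-0.00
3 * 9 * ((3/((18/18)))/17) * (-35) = -2835/17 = -166.76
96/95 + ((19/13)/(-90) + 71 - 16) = 1244753/22230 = 55.99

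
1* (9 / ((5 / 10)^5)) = 288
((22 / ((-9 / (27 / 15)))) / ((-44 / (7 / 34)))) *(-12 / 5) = -21 / 425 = -0.05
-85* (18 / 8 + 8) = -3485 / 4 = -871.25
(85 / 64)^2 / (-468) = -7225 / 1916928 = -0.00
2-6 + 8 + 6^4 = 1300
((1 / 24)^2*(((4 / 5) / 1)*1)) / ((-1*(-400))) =1 / 288000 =0.00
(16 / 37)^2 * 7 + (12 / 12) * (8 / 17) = 41416 / 23273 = 1.78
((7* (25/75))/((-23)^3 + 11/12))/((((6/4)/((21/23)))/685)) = -268520/3357839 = -0.08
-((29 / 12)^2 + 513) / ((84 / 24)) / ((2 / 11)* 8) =-821843 / 8064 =-101.92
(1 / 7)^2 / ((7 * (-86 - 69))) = -1 / 53165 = -0.00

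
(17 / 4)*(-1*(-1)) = 4.25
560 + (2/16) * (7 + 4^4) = 4743/8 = 592.88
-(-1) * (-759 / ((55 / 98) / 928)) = -6275136 / 5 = -1255027.20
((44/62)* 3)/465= 22/4805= 0.00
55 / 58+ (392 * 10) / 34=114615 / 986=116.24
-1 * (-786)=786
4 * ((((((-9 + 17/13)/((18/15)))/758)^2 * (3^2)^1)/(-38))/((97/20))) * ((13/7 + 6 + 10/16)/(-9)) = 1953125/148346535519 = 0.00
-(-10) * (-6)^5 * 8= -622080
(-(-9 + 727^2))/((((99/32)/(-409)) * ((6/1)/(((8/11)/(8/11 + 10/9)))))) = 13834539520/3003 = 4606906.27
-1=-1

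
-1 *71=-71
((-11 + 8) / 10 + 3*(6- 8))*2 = -63 / 5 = -12.60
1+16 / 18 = 17 / 9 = 1.89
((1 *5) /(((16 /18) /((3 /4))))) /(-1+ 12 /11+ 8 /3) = 4455 /2912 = 1.53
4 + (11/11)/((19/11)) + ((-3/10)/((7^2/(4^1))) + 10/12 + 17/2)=193943/13965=13.89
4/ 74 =2/ 37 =0.05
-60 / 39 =-20 / 13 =-1.54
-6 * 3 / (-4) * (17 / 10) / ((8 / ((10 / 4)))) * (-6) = -14.34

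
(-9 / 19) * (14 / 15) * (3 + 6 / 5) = -882 / 475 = -1.86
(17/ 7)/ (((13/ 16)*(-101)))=-272/ 9191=-0.03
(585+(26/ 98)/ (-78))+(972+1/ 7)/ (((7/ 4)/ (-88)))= -48299.90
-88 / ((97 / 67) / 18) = -106128 / 97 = -1094.10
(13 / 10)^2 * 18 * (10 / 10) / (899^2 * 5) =1521 / 202050250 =0.00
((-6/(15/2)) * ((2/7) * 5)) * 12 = -96/7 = -13.71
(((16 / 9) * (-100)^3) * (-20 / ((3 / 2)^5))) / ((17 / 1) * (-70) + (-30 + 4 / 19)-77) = -194560000000 / 53885493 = -3610.62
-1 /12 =-0.08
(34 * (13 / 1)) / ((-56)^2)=221 / 1568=0.14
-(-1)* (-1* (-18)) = 18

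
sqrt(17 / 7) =sqrt(119) / 7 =1.56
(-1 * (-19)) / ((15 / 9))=57 / 5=11.40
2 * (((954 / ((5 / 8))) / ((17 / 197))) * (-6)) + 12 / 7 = -212257.67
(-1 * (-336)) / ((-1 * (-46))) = 7.30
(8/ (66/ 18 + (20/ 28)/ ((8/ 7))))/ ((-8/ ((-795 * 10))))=190800/ 103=1852.43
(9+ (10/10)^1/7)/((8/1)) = 8/7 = 1.14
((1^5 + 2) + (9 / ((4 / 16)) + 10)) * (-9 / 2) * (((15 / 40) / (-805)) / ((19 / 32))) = 378 / 2185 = 0.17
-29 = -29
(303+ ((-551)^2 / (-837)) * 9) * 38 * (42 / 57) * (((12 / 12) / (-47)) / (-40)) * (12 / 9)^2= -15423632 / 196695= -78.41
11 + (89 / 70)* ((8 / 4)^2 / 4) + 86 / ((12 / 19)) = 15586 / 105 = 148.44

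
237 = 237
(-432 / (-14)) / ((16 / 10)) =19.29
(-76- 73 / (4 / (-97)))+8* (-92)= 958.25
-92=-92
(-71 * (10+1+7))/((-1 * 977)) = 1278/977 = 1.31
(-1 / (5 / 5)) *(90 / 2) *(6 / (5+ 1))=-45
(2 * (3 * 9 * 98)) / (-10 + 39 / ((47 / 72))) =17766 / 167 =106.38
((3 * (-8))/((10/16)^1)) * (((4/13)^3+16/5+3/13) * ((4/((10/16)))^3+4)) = -242768040192/6865625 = -35359.93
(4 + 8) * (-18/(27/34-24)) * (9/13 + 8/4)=85680/3419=25.06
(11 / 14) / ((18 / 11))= 121 / 252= 0.48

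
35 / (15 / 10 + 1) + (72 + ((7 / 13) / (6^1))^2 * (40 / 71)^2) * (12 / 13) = 2673431602 / 33225231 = 80.46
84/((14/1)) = 6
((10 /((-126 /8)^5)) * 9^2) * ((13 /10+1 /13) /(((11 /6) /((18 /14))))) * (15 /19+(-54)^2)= -2.35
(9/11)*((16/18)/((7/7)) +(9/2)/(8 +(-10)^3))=15791/21824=0.72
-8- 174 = -182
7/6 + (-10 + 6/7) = -335/42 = -7.98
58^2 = 3364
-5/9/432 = -0.00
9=9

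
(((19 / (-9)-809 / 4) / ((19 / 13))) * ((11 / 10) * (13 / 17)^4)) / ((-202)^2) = -0.00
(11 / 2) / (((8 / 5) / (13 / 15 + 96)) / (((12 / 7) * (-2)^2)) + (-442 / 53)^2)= 44896247 / 567747447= 0.08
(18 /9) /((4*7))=1 /14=0.07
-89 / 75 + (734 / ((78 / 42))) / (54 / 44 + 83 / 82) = 17262428 / 98475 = 175.30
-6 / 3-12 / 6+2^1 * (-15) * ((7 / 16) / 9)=-131 / 24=-5.46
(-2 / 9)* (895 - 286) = -406 / 3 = -135.33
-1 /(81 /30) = -10 /27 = -0.37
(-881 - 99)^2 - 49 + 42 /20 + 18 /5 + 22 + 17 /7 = 67226679 /70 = 960381.13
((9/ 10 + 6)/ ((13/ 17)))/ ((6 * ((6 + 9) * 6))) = 391/ 23400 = 0.02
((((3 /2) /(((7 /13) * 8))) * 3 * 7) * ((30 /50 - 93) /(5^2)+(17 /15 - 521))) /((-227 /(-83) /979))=-38887081233 /28375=-1370469.82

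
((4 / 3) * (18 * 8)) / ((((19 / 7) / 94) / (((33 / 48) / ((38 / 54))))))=2345112 / 361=6496.16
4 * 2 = 8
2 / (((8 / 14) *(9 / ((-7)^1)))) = -49 / 18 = -2.72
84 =84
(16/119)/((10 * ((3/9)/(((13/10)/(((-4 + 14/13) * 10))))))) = -507/282625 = -0.00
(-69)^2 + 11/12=57143/12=4761.92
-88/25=-3.52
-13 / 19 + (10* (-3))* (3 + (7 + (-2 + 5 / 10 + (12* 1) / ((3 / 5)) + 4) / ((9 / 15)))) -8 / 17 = -1426.15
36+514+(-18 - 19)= 513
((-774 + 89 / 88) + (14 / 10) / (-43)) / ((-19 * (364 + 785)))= 4875187 / 137680840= 0.04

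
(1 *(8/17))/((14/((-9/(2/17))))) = -18/7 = -2.57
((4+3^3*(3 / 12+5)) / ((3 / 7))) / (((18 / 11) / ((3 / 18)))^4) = 59749921 / 1632586752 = 0.04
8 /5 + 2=3.60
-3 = -3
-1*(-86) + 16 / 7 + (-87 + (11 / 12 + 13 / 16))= 1013 / 336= 3.01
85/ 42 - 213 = -8861/ 42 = -210.98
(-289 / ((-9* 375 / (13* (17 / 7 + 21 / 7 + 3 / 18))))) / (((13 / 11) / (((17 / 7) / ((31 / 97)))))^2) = 4469123769143 / 17354650950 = 257.52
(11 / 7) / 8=11 / 56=0.20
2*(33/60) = 11/10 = 1.10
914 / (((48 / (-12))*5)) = -457 / 10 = -45.70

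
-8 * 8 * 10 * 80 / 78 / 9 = -25600 / 351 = -72.93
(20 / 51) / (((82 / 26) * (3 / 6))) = 520 / 2091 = 0.25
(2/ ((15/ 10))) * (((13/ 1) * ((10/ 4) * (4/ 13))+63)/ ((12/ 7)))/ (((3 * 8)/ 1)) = 511/ 216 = 2.37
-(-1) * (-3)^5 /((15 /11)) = -891 /5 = -178.20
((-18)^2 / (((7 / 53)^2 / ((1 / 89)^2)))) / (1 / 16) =14561856 / 388129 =37.52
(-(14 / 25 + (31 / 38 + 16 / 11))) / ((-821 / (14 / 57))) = 69013 / 81504775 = 0.00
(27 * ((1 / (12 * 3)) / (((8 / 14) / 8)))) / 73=21 / 146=0.14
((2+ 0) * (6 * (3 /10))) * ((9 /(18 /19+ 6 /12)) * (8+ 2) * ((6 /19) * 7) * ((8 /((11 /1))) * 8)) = 1741824 /605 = 2879.05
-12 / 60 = -1 / 5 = -0.20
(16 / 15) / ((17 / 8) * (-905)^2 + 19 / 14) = 0.00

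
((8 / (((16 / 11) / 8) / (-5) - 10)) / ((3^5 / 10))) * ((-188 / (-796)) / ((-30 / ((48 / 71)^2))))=661760 / 5606655651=0.00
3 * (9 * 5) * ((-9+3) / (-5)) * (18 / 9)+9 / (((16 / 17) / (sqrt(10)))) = 153 * sqrt(10) / 16+324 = 354.24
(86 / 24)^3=79507 / 1728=46.01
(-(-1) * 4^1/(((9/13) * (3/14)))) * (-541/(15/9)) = -393848/45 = -8752.18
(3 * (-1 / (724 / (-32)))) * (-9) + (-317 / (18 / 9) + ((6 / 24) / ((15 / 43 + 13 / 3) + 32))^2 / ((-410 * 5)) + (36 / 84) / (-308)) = -233520625996796231 / 1462293587955200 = -159.69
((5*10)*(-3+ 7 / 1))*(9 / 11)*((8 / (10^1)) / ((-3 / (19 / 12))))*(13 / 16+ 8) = -13395 / 22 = -608.86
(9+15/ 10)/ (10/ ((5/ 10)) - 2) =7/ 12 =0.58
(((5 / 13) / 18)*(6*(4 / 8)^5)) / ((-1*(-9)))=5 / 11232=0.00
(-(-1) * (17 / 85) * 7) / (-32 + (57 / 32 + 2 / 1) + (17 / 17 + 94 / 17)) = -3808 / 58995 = -0.06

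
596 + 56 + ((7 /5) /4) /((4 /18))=26143 /40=653.58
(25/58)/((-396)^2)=25/9095328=0.00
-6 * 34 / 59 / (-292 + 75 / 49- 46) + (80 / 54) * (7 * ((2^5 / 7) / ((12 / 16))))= 4981202636 / 78791373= 63.22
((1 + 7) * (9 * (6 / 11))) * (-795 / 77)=-343440 / 847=-405.48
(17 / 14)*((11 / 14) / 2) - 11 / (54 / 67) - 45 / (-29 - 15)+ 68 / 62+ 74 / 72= -10.02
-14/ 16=-7/ 8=-0.88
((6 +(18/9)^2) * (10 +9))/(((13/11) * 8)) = 20.10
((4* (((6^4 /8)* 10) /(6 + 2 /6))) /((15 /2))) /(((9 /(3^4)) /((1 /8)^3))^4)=531441 /40802189312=0.00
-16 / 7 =-2.29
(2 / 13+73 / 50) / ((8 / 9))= 9441 / 5200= 1.82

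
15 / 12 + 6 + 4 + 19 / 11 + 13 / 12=464 / 33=14.06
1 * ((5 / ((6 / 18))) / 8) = 15 / 8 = 1.88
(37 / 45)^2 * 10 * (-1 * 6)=-5476 / 135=-40.56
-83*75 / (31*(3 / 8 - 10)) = 49800 / 2387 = 20.86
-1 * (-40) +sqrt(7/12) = sqrt(21)/6 +40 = 40.76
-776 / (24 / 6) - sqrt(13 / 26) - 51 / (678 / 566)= -26733 / 113 - sqrt(2) / 2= -237.28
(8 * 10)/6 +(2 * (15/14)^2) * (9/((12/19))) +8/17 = 930043/19992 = 46.52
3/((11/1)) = 3/11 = 0.27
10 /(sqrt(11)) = 3.02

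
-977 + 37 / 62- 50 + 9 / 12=-127181 / 124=-1025.65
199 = 199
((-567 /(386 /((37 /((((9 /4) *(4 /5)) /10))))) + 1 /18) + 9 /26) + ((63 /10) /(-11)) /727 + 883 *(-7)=-11706191154653 /1805802570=-6482.54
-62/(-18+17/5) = 310/73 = 4.25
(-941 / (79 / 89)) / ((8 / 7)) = -586243 / 632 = -927.60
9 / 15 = 3 / 5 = 0.60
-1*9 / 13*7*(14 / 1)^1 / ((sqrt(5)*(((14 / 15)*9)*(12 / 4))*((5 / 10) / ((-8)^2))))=-896*sqrt(5) / 13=-154.12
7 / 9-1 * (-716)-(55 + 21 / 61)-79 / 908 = 329675945 / 498492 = 661.35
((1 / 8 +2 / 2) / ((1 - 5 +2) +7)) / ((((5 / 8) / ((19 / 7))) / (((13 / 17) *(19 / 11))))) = 42237 / 32725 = 1.29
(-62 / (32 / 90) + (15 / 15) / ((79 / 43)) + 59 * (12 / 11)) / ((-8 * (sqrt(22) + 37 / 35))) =-985514425 / 1422712896 + 932243375 * sqrt(22) / 1422712896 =2.38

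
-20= -20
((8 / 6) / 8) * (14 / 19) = 7 / 57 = 0.12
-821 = -821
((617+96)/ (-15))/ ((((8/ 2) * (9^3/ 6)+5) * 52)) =-713/ 382980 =-0.00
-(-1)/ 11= 1/ 11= 0.09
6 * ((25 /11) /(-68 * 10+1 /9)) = -1350 /67309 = -0.02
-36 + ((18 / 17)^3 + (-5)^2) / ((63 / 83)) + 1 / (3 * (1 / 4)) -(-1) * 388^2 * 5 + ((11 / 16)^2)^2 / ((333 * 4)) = 753253337445063821 / 1000708767744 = 752719.83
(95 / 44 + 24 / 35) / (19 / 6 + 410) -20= -38163457 / 1908830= -19.99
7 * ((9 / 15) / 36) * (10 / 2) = 7 / 12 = 0.58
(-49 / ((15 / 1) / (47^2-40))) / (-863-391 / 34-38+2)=23618 / 3035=7.78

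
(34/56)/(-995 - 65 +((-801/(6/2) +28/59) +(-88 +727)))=-1003/1135792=-0.00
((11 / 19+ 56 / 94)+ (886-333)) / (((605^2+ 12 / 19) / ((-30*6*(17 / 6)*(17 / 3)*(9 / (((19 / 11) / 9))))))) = -205.19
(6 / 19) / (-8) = -3 / 76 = -0.04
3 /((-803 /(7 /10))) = -21 /8030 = -0.00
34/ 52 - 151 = -3909/ 26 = -150.35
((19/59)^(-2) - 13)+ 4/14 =-7762/2527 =-3.07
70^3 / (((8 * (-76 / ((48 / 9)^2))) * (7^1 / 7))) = -16046.78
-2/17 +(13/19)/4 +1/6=853/3876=0.22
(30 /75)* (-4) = -8 /5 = -1.60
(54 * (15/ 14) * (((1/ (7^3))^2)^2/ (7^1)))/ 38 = 405/ 25772476768262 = 0.00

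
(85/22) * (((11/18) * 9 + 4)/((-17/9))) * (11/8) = -855/32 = -26.72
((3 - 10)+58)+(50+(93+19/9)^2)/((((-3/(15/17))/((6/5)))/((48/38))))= -11640319/2907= -4004.24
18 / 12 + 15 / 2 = 9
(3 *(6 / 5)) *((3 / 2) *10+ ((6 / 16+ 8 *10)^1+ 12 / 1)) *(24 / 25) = 46386 / 125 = 371.09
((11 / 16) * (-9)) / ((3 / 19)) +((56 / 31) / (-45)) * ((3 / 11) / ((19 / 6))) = -20313457 / 518320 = -39.19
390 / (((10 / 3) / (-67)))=-7839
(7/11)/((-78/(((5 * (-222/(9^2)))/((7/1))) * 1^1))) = 185/11583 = 0.02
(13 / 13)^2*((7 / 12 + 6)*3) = 79 / 4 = 19.75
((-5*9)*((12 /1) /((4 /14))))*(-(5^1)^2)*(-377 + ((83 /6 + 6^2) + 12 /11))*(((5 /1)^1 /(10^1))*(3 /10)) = -101686725 /44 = -2311061.93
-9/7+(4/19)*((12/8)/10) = -834/665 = -1.25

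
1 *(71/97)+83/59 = 12240/5723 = 2.14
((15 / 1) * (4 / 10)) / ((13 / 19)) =114 / 13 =8.77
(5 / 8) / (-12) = -0.05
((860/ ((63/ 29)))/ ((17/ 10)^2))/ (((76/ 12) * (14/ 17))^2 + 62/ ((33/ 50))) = 1714625/ 1516382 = 1.13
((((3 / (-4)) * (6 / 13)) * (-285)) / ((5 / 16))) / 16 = 513 / 26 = 19.73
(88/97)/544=11/6596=0.00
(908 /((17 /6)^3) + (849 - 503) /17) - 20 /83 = 24479866 /407779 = 60.03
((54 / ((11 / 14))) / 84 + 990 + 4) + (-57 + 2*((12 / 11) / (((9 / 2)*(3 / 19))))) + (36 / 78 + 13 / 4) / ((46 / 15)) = 20281511 / 21528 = 942.10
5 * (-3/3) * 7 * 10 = -350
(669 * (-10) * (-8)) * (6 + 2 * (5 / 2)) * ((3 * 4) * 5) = 35323200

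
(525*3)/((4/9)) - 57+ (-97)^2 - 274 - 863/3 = 148009/12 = 12334.08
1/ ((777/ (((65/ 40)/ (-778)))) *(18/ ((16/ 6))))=-13/ 32643324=-0.00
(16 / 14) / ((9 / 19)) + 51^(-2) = 14645 / 6069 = 2.41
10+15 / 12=45 / 4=11.25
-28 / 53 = -0.53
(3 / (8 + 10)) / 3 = 1 / 18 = 0.06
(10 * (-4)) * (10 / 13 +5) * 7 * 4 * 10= -840000 / 13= -64615.38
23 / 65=0.35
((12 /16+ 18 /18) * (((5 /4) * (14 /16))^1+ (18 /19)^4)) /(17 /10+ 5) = 277216345 /558816448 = 0.50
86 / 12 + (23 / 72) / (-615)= 317317 / 44280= 7.17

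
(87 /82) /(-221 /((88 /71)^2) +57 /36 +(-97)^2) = 1010592 /8826664049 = 0.00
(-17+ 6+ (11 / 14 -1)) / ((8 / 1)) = -157 / 112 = -1.40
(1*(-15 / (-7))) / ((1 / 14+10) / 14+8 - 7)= 420 / 337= 1.25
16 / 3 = 5.33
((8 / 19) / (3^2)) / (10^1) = 4 / 855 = 0.00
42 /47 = 0.89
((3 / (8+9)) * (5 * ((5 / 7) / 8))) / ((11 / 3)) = 225 / 10472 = 0.02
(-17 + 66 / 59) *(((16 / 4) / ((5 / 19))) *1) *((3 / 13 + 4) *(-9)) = 7049988 / 767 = 9191.64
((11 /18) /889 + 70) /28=1120151 /448056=2.50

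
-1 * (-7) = 7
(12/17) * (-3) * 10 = -21.18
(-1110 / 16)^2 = 308025 / 64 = 4812.89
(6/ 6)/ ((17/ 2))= 2/ 17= 0.12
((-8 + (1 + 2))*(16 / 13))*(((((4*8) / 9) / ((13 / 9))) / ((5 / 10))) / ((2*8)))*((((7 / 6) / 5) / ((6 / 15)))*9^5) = -11022480 / 169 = -65221.78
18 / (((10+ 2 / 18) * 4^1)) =81 / 182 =0.45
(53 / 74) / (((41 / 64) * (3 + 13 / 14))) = 23744 / 83435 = 0.28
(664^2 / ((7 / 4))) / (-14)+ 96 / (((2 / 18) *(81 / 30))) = -866112 / 49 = -17675.76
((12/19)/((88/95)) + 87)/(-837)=-643/6138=-0.10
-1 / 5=-0.20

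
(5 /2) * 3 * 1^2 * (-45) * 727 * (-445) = 218372625 /2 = 109186312.50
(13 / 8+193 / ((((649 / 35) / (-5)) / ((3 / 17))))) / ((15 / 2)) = -667171 / 661980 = -1.01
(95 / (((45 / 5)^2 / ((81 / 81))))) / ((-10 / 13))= -247 / 162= -1.52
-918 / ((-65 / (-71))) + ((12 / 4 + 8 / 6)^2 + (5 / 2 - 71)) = -1231379 / 1170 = -1052.46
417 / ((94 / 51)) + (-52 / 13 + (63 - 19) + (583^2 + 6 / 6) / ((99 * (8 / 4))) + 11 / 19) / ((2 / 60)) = 3120301369 / 58938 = 52942.10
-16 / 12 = -4 / 3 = -1.33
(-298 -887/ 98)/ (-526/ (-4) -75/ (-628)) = -9448574/ 4050193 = -2.33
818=818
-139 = -139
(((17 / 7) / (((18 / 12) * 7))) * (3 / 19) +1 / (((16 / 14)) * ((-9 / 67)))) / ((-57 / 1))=434191 / 3820824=0.11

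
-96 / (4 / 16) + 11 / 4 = -1525 / 4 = -381.25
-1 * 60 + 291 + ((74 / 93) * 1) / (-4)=42929 / 186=230.80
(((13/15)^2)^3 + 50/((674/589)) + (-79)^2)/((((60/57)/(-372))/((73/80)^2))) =-75727202575563721123/40945500000000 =-1849463.37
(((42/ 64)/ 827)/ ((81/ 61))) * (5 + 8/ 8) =427/ 119088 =0.00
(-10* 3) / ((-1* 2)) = 15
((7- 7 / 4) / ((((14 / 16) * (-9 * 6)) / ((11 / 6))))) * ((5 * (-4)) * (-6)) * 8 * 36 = -7040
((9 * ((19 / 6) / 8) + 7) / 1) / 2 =169 / 32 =5.28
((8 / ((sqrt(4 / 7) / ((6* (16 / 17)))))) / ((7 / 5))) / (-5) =-384* sqrt(7) / 119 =-8.54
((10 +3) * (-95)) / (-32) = 38.59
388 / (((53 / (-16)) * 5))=-23.43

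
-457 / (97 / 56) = -25592 / 97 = -263.84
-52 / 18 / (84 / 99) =-143 / 42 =-3.40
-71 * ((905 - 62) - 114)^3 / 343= -27506854719 / 343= -80194911.72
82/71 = 1.15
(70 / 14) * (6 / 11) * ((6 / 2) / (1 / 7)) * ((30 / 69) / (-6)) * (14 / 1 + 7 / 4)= -33075 / 506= -65.37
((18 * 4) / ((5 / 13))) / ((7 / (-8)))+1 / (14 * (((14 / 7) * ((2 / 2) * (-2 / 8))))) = -214.09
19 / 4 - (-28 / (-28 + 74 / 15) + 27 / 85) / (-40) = 2816471 / 588200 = 4.79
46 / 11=4.18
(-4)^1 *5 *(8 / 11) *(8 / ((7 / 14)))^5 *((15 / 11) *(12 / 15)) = -16638561.32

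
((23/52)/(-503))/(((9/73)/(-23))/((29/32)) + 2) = -1119893/2539590664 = -0.00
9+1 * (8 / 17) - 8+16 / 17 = 41 / 17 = 2.41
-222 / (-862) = 111 / 431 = 0.26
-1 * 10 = -10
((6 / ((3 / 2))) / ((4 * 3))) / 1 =1 / 3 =0.33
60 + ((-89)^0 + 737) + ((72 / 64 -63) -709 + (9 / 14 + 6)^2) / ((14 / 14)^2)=27931 / 392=71.25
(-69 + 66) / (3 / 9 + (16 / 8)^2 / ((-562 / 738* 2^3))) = 5058 / 545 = 9.28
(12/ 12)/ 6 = 1/ 6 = 0.17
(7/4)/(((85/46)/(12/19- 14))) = -20447/1615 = -12.66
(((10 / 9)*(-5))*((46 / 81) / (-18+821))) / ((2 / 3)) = -1150 / 195129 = -0.01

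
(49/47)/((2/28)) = 686/47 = 14.60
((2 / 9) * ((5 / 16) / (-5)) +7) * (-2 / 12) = -503 / 432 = -1.16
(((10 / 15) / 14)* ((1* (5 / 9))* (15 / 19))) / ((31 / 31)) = 25 / 1197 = 0.02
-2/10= -0.20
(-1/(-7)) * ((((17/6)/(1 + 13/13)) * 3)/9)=17/252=0.07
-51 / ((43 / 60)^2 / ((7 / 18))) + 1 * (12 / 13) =-906012 / 24037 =-37.69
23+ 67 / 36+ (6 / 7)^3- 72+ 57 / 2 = -222377 / 12348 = -18.01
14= 14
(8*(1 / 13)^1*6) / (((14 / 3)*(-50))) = -36 / 2275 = -0.02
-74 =-74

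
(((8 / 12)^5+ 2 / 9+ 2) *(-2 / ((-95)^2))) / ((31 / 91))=-104104 / 67985325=-0.00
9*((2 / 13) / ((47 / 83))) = 1494 / 611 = 2.45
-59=-59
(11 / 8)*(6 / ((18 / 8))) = 11 / 3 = 3.67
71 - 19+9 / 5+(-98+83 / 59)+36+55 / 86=-156119 / 25370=-6.15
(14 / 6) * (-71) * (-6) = 994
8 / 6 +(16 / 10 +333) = 5039 / 15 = 335.93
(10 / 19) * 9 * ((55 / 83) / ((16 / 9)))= 22275 / 12616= 1.77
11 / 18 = 0.61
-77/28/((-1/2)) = 11/2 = 5.50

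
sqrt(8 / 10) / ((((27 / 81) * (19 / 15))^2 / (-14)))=-11340 * sqrt(5) / 361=-70.24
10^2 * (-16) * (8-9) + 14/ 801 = 1600.02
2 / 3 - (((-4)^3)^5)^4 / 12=-332306998946228968225951765070086142 / 3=-110768999648742989408650600000000000.00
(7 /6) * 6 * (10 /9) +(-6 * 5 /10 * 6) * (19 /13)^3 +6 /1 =-838730 /19773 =-42.42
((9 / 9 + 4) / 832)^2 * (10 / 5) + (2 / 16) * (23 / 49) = 996297 / 16959488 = 0.06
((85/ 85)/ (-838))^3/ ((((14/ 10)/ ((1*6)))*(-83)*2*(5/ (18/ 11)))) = 27/ 1880489348276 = 0.00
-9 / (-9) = 1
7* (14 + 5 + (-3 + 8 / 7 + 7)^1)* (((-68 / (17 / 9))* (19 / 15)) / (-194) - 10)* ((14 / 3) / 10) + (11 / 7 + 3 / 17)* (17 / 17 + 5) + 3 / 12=-2629696963 / 3462900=-759.39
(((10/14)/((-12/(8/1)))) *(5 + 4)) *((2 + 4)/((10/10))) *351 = -63180/7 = -9025.71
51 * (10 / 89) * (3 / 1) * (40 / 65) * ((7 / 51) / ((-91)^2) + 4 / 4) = 14480160 / 1368731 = 10.58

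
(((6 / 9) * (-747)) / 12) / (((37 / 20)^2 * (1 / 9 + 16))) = -29880 / 39701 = -0.75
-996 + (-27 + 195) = -828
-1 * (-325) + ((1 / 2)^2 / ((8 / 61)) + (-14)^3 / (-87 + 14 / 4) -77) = 1511115 / 5344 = 282.77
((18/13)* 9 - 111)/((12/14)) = -114.96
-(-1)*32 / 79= 32 / 79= 0.41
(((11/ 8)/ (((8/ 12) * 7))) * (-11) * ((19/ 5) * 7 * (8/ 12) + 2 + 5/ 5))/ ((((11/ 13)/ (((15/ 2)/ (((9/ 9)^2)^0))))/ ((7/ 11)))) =-12129/ 32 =-379.03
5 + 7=12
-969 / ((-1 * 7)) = 969 / 7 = 138.43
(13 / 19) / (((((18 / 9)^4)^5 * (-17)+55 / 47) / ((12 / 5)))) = -2444 / 26530718685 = -0.00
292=292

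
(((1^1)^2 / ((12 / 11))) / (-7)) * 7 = -11 / 12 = -0.92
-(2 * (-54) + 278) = -170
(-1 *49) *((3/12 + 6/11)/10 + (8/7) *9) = -44695/88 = -507.90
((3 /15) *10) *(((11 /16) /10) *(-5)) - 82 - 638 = -11531 /16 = -720.69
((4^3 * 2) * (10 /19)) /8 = 160 /19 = 8.42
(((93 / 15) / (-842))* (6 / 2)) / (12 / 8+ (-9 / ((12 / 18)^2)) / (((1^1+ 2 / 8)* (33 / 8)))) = 341 / 37469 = 0.01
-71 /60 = -1.18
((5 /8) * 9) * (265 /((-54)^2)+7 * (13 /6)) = 222455 /2592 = 85.82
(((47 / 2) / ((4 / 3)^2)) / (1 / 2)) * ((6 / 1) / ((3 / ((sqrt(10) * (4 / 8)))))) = 423 * sqrt(10) / 16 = 83.60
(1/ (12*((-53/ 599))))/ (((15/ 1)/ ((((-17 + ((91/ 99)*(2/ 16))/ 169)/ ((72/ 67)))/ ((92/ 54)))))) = 1404855665/ 2409758208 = 0.58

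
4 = 4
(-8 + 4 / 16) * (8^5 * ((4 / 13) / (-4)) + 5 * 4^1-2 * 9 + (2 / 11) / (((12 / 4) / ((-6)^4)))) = 5408415 / 286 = 18910.54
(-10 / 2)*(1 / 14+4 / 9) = -325 / 126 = -2.58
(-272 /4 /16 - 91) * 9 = -3429 /4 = -857.25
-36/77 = -0.47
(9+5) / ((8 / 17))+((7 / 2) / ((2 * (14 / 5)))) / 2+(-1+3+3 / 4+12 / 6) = 557 / 16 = 34.81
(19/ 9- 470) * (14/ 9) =-58954/ 81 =-727.83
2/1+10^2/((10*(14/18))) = 14.86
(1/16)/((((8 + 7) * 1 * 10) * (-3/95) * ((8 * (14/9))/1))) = -19/17920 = -0.00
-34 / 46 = -17 / 23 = -0.74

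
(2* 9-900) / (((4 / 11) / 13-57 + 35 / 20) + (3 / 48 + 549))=-2018016 / 1129907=-1.79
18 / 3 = 6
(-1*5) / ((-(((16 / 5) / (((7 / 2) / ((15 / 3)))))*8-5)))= 35 / 221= 0.16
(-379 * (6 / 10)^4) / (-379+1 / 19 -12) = 194427 / 1547500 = 0.13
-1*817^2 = -667489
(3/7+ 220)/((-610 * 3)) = -1543/12810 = -0.12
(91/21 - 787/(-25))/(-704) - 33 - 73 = -2799743/26400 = -106.05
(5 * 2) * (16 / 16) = 10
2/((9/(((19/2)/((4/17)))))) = 323/36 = 8.97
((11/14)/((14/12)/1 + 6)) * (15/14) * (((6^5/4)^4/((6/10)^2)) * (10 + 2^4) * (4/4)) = 255288406703616000/2107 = 121162034505750.36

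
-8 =-8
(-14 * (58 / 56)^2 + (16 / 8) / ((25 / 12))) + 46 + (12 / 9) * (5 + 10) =72719 / 1400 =51.94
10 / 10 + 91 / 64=155 / 64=2.42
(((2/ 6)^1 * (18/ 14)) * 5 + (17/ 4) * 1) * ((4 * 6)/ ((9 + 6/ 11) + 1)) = 5907/ 406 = 14.55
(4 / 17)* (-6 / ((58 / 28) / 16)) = -5376 / 493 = -10.90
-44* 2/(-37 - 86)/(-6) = -44/369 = -0.12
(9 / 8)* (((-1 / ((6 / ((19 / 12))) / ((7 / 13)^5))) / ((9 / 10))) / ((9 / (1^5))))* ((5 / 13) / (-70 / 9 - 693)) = 1140475 / 1252499013792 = 0.00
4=4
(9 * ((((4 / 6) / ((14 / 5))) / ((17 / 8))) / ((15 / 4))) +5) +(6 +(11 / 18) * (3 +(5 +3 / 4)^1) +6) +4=228047 / 8568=26.62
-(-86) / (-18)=-43 / 9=-4.78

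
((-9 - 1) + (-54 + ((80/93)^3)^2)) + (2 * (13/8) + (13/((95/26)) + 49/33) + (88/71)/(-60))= -10622726474093564053/192013746643994220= -55.32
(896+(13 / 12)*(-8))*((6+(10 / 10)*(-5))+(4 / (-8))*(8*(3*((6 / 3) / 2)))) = -29282 / 3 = -9760.67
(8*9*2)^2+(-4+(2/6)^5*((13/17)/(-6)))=513863339/24786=20732.00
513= 513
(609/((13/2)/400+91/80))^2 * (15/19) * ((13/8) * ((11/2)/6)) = 407969100000/1245127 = 327652.60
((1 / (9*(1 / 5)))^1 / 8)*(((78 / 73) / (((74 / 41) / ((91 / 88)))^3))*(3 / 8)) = 3375896347915 / 645083619524608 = 0.01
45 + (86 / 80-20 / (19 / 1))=34217 / 760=45.02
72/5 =14.40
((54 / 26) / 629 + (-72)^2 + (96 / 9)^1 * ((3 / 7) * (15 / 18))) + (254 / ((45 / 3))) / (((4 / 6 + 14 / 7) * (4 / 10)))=7148493299 / 1373736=5203.69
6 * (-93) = -558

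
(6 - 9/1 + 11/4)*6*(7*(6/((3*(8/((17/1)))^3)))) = -201.51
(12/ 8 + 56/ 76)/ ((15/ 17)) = 289/ 114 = 2.54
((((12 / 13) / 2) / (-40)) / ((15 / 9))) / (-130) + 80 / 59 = 13520531 / 9971000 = 1.36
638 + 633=1271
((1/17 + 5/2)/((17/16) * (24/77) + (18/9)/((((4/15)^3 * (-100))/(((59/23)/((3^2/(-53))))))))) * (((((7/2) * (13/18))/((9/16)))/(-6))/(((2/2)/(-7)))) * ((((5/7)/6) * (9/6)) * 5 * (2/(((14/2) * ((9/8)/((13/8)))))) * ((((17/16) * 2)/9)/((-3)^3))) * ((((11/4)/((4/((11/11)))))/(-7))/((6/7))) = 2386909525/7837175307348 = 0.00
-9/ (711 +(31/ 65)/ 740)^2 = -20822490000/ 1169580561155161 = -0.00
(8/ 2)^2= 16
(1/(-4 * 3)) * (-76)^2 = -1444/3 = -481.33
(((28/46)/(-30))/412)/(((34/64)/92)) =-224/26265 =-0.01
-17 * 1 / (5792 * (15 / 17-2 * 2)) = 289 / 306976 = 0.00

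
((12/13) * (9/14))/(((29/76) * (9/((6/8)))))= 0.13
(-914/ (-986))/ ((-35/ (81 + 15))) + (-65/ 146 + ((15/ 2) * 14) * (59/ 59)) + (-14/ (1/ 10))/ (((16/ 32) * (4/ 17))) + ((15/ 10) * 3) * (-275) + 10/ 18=-26356675454/ 11336535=-2324.93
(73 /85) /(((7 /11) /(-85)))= -803 /7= -114.71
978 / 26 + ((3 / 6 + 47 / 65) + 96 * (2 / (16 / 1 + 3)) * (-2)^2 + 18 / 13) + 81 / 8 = 896799 / 9880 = 90.77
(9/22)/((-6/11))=-3/4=-0.75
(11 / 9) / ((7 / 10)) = 110 / 63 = 1.75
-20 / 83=-0.24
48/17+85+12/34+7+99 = 3301/17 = 194.18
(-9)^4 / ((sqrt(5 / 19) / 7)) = 89528.20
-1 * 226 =-226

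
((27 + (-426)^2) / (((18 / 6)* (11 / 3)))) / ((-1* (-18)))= 20167 / 22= 916.68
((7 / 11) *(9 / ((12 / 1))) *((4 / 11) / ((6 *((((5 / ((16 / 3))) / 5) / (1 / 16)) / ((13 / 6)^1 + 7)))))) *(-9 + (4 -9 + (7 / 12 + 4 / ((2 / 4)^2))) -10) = -3115 / 4752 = -0.66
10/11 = 0.91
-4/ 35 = -0.11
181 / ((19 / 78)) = 743.05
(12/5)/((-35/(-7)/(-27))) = -324/25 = -12.96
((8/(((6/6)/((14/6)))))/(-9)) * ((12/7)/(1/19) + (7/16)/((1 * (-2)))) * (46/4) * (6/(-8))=166681/288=578.75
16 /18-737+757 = 188 /9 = 20.89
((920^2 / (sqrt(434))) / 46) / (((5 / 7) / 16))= 19784.31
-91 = -91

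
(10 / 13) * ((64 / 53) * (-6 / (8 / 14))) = -6720 / 689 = -9.75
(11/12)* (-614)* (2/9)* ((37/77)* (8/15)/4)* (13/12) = -147667/17010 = -8.68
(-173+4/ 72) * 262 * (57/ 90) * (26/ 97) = -100727341/ 13095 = -7692.05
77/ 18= 4.28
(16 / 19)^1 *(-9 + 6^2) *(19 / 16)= 27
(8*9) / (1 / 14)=1008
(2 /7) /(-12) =-1 /42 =-0.02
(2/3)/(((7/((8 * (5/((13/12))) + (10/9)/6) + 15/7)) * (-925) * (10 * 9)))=-19288/429545025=-0.00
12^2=144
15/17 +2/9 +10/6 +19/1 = 3331/153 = 21.77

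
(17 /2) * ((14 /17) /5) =7 /5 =1.40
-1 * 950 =-950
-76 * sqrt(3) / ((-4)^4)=-19 * sqrt(3) / 64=-0.51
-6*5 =-30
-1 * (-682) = 682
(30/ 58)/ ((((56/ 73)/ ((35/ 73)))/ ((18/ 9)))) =0.65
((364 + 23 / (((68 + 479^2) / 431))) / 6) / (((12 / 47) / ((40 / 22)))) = 19634529415 / 45442782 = 432.07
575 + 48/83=47773/83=575.58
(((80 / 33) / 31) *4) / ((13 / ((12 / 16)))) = 0.02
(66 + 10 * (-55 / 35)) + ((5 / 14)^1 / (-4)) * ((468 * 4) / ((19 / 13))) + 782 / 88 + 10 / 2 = -293705 / 5852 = -50.19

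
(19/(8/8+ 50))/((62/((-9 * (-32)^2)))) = -29184/527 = -55.38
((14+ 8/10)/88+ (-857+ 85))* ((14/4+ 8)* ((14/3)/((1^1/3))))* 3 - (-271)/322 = -13204360879/35420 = -372793.93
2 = 2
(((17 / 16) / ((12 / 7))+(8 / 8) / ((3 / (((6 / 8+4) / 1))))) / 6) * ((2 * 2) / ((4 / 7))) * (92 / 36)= 7567 / 1152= 6.57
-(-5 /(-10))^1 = -1 /2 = -0.50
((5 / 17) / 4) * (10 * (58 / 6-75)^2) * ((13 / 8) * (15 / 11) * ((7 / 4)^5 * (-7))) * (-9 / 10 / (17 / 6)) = 826240103325 / 3255296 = 253814.12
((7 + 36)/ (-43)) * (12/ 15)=-4/ 5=-0.80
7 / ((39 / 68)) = 476 / 39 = 12.21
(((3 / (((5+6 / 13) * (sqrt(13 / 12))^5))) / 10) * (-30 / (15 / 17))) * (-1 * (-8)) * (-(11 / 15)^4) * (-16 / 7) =-1019482112 * sqrt(39) / 787434375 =-8.09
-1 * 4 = -4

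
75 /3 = 25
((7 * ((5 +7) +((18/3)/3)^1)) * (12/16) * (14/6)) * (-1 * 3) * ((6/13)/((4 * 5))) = -3087/260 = -11.87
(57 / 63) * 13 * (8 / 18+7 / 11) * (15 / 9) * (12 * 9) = 528580 / 231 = 2288.23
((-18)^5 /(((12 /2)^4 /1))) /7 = -1458 /7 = -208.29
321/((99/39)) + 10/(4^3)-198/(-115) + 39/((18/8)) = 17689663/121440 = 145.67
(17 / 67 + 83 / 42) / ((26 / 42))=6275 / 1742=3.60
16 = 16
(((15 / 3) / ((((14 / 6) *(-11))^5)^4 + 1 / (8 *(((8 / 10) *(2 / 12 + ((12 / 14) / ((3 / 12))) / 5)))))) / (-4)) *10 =-124826881555800 / 153740226684484727901997366567957854530189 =-0.00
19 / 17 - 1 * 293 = -4962 / 17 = -291.88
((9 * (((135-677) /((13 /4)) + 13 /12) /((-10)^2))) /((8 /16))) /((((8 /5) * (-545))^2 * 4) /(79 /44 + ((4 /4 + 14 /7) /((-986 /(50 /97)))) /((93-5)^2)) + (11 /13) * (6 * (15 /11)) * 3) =-3965942459613 /225274626990354800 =-0.00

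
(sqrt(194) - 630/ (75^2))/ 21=-2/ 375+ sqrt(194)/ 21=0.66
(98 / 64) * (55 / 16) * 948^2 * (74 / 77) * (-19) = -1382038245 / 16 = -86377390.31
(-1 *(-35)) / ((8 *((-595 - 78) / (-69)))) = 2415 / 5384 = 0.45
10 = 10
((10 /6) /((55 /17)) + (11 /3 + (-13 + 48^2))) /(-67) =-25247 /737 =-34.26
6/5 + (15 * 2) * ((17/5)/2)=52.20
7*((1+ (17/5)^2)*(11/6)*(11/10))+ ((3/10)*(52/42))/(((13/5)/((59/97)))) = 90336991/509250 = 177.39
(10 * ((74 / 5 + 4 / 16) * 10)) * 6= 9030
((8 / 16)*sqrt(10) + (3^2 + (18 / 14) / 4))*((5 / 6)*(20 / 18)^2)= 125*sqrt(10) / 243 + 3625 / 378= 11.22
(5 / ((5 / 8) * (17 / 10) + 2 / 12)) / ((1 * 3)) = 80 / 59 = 1.36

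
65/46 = 1.41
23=23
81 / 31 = 2.61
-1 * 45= -45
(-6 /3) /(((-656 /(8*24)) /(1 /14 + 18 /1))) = 3036 /287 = 10.58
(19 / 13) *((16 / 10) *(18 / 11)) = 2736 / 715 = 3.83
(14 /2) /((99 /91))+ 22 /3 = 1363 /99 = 13.77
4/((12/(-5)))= -5/3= -1.67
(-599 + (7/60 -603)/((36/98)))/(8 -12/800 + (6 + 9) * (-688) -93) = 12096985/56187081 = 0.22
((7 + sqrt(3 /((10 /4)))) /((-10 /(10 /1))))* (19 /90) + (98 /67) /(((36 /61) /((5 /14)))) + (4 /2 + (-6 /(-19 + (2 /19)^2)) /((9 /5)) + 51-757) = -431370931 /612380-19* sqrt(30) /450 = -704.65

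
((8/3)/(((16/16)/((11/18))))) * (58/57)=2552/1539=1.66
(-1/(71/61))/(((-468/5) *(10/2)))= 61/33228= 0.00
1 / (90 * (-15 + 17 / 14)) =-7 / 8685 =-0.00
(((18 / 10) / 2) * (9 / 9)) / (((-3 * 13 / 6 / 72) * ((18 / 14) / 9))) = -4536 / 65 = -69.78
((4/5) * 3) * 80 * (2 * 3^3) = 10368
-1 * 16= -16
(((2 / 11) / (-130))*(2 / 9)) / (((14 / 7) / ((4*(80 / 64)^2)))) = -5 / 5148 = -0.00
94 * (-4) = -376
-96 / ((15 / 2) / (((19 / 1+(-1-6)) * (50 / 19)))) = -7680 / 19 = -404.21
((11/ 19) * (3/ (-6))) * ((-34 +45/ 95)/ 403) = 539/ 22382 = 0.02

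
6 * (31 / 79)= 186 / 79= 2.35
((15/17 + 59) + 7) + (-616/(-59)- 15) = 62510/1003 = 62.32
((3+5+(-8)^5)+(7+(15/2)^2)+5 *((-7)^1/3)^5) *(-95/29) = 3051151195/28188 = 108242.91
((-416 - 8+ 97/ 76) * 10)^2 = 25803603225/ 1444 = 17869531.32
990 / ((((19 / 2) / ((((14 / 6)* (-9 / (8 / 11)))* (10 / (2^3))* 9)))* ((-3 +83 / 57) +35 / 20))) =-15436575 / 94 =-164218.88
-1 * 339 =-339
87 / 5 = 17.40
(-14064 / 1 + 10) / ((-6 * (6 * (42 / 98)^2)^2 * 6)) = 321.44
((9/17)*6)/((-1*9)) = -0.35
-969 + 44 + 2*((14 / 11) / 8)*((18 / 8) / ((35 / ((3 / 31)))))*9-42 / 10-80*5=-3626009 / 2728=-1329.18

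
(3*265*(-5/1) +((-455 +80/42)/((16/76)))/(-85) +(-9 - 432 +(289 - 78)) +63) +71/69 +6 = -44992459/10948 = -4109.65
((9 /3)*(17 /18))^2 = 289 /36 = 8.03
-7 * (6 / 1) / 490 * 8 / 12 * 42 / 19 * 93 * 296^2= -1029257.43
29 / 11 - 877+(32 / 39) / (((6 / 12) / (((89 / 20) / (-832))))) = -97527499 / 111540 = -874.37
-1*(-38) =38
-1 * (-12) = 12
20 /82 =10 /41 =0.24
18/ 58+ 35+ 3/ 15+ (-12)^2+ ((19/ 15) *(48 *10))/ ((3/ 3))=114189/ 145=787.51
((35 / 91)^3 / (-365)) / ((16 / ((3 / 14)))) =-75 / 35925344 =-0.00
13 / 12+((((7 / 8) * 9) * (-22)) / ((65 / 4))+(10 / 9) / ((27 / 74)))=-412751 / 63180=-6.53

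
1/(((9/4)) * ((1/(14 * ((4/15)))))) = 224/135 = 1.66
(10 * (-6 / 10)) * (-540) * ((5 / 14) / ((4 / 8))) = 16200 / 7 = 2314.29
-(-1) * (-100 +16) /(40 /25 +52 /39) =-315 /11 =-28.64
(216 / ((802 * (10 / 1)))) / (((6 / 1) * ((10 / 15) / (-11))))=-297 / 4010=-0.07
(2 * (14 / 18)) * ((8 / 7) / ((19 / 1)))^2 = 0.01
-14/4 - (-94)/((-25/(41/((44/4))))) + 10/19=-177527/10450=-16.99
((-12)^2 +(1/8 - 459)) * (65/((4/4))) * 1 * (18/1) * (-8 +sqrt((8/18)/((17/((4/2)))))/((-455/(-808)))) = 2947230 - 3053028 * sqrt(34)/119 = 2797632.86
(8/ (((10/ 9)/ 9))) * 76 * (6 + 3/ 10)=775656/ 25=31026.24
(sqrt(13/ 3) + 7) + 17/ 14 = sqrt(39)/ 3 + 115/ 14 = 10.30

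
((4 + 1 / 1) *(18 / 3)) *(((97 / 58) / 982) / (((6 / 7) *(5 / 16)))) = 2716 / 14239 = 0.19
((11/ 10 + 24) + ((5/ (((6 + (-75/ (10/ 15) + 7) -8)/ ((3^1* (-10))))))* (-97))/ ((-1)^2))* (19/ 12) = -900733/ 5160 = -174.56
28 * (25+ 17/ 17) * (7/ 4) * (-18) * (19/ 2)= -217854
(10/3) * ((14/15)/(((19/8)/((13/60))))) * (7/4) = 0.50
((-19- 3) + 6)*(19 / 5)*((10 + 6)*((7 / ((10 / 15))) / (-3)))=17024 / 5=3404.80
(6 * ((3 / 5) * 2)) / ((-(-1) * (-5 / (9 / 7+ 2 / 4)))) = -18 / 7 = -2.57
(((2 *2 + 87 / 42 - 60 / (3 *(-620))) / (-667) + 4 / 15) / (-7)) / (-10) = 0.00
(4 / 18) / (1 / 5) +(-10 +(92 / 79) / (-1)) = -7148 / 711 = -10.05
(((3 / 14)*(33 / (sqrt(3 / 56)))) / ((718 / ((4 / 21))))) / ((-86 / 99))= -1089*sqrt(42) / 756413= -0.01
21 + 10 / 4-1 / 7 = 327 / 14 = 23.36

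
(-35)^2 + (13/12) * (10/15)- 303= 16609/18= 922.72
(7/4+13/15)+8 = 637/60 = 10.62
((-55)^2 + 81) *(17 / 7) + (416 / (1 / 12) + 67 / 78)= 6844657 / 546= 12536.00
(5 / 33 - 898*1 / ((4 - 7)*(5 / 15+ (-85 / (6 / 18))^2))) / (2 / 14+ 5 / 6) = 502507 / 3142117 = 0.16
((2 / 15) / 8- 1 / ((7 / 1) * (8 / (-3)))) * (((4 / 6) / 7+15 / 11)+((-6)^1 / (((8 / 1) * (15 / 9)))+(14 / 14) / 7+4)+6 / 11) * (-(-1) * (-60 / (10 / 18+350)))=-4658817 / 68021800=-0.07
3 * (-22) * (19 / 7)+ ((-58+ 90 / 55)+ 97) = -10665 / 77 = -138.51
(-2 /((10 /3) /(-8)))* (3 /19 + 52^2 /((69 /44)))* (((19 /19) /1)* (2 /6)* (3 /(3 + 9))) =4521502 /6555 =689.78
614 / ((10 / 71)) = 21797 / 5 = 4359.40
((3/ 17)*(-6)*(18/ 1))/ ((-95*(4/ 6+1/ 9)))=2916/ 11305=0.26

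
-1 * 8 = -8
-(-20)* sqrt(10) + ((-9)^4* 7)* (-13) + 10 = -597041 + 20* sqrt(10) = -596977.75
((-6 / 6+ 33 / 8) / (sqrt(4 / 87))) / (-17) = -25*sqrt(87) / 272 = -0.86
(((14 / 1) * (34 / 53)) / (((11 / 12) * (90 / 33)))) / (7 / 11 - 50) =-10472 / 143895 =-0.07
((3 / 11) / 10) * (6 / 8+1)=21 / 440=0.05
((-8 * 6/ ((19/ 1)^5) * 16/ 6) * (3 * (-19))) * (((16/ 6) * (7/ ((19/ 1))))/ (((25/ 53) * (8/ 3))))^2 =52854144/ 29403675625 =0.00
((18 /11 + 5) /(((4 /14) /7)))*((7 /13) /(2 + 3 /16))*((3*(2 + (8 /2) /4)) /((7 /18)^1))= 662256 /715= 926.23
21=21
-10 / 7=-1.43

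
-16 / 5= -3.20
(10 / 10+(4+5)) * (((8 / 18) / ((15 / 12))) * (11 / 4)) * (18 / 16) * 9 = 99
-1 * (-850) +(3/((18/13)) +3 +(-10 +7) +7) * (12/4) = 1755/2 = 877.50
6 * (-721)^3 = -2248832166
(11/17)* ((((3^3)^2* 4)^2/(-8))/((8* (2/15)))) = -87687765/136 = -644762.98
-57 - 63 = -120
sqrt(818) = 28.60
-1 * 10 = -10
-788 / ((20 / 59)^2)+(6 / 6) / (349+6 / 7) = -1679418193 / 244900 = -6857.57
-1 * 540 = -540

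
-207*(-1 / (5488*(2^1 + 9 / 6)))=0.01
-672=-672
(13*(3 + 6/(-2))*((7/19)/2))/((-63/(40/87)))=0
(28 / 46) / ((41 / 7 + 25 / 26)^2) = 463736 / 35421863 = 0.01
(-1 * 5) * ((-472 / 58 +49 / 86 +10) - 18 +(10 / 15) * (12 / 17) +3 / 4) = 6083085 / 84796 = 71.74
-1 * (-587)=587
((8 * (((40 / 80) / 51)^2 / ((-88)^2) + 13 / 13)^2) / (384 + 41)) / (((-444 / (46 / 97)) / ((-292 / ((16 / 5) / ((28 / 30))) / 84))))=10898885312072475791 / 534672101609239973068800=0.00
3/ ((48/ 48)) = 3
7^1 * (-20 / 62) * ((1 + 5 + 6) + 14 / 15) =-2716 / 93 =-29.20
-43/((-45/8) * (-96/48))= -172/45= -3.82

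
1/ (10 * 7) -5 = -349/ 70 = -4.99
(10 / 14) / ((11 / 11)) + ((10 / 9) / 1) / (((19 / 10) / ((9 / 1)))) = 795 / 133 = 5.98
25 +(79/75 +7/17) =33743/1275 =26.47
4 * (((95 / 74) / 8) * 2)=95 / 74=1.28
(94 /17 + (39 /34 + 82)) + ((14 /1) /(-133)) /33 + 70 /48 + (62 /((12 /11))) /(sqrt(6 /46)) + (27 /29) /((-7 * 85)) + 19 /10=531020011 /5770072 + 341 * sqrt(69) /18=249.39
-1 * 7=-7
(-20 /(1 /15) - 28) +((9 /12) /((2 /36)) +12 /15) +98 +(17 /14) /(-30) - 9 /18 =-216.24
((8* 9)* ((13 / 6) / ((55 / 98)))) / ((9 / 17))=86632 / 165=525.04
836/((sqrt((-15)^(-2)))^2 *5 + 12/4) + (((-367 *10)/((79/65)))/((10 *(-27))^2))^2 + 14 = 65545472440619/225537183108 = 290.62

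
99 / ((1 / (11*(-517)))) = -563013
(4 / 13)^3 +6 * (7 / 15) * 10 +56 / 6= 246256 / 6591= 37.36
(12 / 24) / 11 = 0.05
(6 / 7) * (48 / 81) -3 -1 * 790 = -49927 / 63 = -792.49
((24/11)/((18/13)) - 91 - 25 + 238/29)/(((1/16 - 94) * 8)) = 203300/1438371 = 0.14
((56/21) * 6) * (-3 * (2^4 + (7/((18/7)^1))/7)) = -2360/3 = -786.67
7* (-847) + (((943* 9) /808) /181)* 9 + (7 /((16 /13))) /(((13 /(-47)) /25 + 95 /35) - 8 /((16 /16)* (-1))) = -152642204617137 /25749592864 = -5927.95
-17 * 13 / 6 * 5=-1105 / 6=-184.17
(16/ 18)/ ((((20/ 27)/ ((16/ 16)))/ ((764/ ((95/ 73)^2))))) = 24428136/ 45125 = 541.34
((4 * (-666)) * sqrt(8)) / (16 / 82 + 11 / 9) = -1966032 * sqrt(2) / 523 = -5316.23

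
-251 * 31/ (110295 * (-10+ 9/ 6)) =15562/ 1875015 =0.01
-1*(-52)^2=-2704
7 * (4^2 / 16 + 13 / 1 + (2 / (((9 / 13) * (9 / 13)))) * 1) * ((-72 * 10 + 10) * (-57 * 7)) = 973006720 / 27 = 36037285.93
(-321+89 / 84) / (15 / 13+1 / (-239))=-83500625 / 300048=-278.29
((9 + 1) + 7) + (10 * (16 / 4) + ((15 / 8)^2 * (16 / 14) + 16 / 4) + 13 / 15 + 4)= 58703 / 840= 69.88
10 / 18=5 / 9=0.56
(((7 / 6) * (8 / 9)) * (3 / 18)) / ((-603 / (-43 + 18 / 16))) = 35 / 2916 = 0.01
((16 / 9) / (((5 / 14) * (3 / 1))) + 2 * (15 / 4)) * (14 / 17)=17311 / 2295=7.54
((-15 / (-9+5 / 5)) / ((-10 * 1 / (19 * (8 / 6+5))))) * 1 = -361 / 16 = -22.56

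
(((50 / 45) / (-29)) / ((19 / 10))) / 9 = -100 / 44631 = -0.00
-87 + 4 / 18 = -781 / 9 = -86.78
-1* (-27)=27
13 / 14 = 0.93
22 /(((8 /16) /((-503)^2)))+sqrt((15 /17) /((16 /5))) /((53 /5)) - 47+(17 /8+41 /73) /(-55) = 25 * sqrt(51) /3604+357571048311 /32120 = 11132349.00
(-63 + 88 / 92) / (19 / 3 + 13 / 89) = -381009 / 39790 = -9.58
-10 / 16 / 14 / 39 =-5 / 4368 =-0.00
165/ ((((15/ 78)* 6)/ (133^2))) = 2529527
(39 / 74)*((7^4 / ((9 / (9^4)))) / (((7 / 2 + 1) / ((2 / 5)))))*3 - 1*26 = 45503744 / 185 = 245966.18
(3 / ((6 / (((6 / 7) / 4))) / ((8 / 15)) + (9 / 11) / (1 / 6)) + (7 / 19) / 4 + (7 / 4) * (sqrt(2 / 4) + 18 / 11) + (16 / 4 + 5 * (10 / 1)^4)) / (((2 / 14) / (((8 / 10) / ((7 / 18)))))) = 63 * sqrt(2) / 5 + 316804797126 / 439945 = 720118.73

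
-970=-970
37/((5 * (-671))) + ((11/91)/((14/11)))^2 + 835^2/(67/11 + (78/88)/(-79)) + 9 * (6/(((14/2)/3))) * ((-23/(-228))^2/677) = 921535179899461552659713/8035637924772738280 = 114681.02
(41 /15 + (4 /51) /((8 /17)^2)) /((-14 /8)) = -247 /140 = -1.76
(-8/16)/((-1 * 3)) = 1/6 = 0.17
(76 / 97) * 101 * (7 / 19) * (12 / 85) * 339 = 11504304 / 8245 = 1395.31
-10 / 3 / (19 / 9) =-30 / 19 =-1.58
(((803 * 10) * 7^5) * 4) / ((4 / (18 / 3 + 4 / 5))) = 917729428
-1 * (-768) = 768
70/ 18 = 35/ 9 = 3.89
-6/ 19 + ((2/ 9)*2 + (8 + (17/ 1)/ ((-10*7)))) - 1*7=10603/ 11970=0.89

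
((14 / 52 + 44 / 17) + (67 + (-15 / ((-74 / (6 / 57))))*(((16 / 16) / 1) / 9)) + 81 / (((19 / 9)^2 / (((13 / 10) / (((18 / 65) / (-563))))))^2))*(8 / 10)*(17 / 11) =291411408431436167 / 8274340932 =35218685.19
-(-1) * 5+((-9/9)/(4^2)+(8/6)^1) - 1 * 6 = 13/48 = 0.27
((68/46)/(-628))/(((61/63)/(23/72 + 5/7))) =-8857/3524336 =-0.00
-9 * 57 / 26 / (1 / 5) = -2565 / 26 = -98.65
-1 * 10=-10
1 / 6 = 0.17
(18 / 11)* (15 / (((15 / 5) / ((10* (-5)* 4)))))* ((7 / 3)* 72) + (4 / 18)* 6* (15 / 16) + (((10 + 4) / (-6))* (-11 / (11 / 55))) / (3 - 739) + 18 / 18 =-6676941587 / 24288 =-274907.02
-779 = -779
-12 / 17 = -0.71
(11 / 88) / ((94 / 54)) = 0.07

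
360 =360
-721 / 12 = -60.08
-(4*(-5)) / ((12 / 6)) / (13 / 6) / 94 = 0.05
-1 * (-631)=631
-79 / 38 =-2.08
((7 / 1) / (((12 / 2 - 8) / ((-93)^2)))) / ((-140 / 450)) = 389205 / 4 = 97301.25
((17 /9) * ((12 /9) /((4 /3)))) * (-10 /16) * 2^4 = -170 /9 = -18.89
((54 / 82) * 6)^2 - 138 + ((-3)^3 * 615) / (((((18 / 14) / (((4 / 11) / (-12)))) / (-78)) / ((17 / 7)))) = -1373101764 / 18491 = -74257.84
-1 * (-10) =10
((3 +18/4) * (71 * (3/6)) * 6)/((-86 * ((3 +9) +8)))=-639/688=-0.93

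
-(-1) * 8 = 8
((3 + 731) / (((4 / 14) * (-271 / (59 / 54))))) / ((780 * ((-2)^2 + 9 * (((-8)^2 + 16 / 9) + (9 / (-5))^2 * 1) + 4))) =-108265 / 5129685288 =-0.00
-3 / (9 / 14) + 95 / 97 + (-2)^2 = 91 / 291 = 0.31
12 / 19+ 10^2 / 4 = 487 / 19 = 25.63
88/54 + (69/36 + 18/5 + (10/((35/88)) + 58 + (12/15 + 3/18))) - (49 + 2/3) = 157207/3780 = 41.59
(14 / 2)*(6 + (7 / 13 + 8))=1323 / 13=101.77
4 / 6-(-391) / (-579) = -5 / 579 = -0.01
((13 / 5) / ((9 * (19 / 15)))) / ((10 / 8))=52 / 285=0.18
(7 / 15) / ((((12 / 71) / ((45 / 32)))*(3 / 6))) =497 / 64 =7.77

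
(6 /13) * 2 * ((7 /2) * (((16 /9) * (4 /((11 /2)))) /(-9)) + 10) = 33848 /3861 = 8.77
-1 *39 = -39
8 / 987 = 0.01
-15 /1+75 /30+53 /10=-36 /5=-7.20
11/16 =0.69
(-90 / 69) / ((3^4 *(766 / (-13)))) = 65 / 237843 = 0.00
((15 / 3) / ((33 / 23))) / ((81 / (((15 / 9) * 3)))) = 575 / 2673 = 0.22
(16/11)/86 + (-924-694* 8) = -3063140/473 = -6475.98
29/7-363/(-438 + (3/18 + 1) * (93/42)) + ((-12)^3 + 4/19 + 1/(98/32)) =-40090871/23275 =-1722.49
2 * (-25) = -50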